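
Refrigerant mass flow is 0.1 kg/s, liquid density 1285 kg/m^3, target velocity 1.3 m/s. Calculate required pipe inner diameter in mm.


A = m_dot / (rho * v) = 0.1 / (1285 * 1.3) = 0.00005986231667 m^2
d = sqrt(4*A/pi) * 1000
d = 8.7 mm

8.7


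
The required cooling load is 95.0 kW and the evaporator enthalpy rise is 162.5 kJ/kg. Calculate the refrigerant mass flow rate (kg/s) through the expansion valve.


m_dot = Q / dh
m_dot = 95.0 / 162.5
m_dot = 0.5846 kg/s

0.5846


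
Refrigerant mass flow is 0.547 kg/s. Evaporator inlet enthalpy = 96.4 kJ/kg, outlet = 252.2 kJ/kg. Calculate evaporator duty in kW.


dh = 252.2 - 96.4 = 155.8 kJ/kg
Q_evap = m_dot * dh = 0.547 * 155.8
Q_evap = 85.22 kW

85.22


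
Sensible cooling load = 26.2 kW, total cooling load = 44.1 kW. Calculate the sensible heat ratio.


SHR = Q_sensible / Q_total
SHR = 26.2 / 44.1
SHR = 0.594

0.594


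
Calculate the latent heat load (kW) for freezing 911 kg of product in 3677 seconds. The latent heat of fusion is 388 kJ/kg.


Q_lat = m * h_fg / t
Q_lat = 911 * 388 / 3677
Q_lat = 96.13 kW

96.13


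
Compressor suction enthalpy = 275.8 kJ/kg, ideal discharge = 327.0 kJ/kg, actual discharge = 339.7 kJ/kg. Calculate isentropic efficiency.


dh_ideal = 327.0 - 275.8 = 51.2 kJ/kg
dh_actual = 339.7 - 275.8 = 63.9 kJ/kg
eta_s = dh_ideal / dh_actual = 51.2 / 63.9
eta_s = 0.8013

0.8013


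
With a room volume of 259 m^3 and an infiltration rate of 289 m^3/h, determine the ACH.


ACH = flow / volume
ACH = 289 / 259
ACH = 1.116

1.116


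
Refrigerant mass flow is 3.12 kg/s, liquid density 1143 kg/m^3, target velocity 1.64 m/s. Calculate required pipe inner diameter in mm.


A = m_dot / (rho * v) = 3.12 / (1143 * 1.64) = 0.001664426093 m^2
d = sqrt(4*A/pi) * 1000
d = 46.0 mm

46.0


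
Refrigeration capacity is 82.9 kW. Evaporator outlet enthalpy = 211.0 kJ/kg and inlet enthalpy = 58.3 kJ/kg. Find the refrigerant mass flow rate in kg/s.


dh = 211.0 - 58.3 = 152.7 kJ/kg
m_dot = Q / dh = 82.9 / 152.7 = 0.5429 kg/s

0.5429


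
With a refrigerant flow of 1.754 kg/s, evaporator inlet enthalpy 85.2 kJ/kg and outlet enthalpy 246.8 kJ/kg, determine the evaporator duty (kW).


dh = 246.8 - 85.2 = 161.6 kJ/kg
Q_evap = m_dot * dh = 1.754 * 161.6
Q_evap = 283.45 kW

283.45


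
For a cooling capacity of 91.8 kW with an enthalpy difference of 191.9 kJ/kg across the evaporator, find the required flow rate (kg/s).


m_dot = Q / dh
m_dot = 91.8 / 191.9
m_dot = 0.4784 kg/s

0.4784


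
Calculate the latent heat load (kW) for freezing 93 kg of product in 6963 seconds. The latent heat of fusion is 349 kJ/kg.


Q_lat = m * h_fg / t
Q_lat = 93 * 349 / 6963
Q_lat = 4.66 kW

4.66


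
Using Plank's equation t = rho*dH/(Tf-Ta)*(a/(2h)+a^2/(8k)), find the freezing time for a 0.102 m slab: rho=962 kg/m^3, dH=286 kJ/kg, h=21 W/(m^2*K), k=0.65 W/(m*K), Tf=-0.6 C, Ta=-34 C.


dT = -0.6 - (-34) = 33.4 K
term1 = a/(2h) = 0.102/(2*21) = 0.002428571429
term2 = a^2/(8k) = 0.102^2/(8*0.65) = 0.002000769231
t = rho*dH*1000/dT * (term1 + term2)
t = 962*286*1000/33.4 * (0.002428571429 + 0.002000769231)
t = 36487 s

36487


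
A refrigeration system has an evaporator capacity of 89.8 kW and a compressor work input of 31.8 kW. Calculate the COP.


COP = Q_evap / W
COP = 89.8 / 31.8
COP = 2.824

2.824


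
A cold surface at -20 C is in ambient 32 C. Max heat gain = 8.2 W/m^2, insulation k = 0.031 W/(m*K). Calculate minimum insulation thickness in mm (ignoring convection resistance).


dT = 32 - (-20) = 52 K
thickness = k * dT / q_max * 1000
thickness = 0.031 * 52 / 8.2 * 1000
thickness = 196.6 mm

196.6


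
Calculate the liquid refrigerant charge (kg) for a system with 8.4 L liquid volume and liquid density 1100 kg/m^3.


Charge = V * rho / 1000
Charge = 8.4 * 1100 / 1000
Charge = 9.24 kg

9.24


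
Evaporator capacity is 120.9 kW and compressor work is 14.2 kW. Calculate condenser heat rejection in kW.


Q_cond = Q_evap + W
Q_cond = 120.9 + 14.2
Q_cond = 135.1 kW

135.1


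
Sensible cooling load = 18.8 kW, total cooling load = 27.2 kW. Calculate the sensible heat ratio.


SHR = Q_sensible / Q_total
SHR = 18.8 / 27.2
SHR = 0.691

0.691


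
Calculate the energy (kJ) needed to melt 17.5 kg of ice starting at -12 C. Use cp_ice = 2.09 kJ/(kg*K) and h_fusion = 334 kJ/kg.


Sensible heat = cp * dT = 2.09 * 12 = 25.08 kJ/kg
Total per kg = 25.08 + 334 = 359.08 kJ/kg
Q = m * total = 17.5 * 359.08
Q = 6283.9 kJ

6283.9


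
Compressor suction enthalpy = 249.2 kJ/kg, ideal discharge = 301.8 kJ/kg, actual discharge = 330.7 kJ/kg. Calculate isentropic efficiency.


dh_ideal = 301.8 - 249.2 = 52.6 kJ/kg
dh_actual = 330.7 - 249.2 = 81.5 kJ/kg
eta_s = dh_ideal / dh_actual = 52.6 / 81.5
eta_s = 0.6454

0.6454


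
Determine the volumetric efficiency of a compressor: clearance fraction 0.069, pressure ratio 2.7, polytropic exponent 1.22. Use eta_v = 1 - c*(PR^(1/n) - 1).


PR^(1/n) = 2.7^(1/1.22) = 2.25723542
eta_v = 1 - 0.069 * (2.25723542 - 1)
eta_v = 0.9133

0.9133


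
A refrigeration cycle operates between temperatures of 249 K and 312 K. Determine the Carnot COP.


dT = 312 - 249 = 63 K
COP_carnot = T_cold / dT = 249 / 63
COP_carnot = 3.952

3.952


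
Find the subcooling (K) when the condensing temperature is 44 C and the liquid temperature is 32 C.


Subcooling = T_cond - T_liquid
Subcooling = 44 - 32
Subcooling = 12 K

12


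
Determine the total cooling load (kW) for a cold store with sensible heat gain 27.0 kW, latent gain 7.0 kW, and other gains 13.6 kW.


Q_total = Q_s + Q_l + Q_misc
Q_total = 27.0 + 7.0 + 13.6
Q_total = 47.6 kW

47.6


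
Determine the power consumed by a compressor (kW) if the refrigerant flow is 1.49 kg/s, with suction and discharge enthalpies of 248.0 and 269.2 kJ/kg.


dh = 269.2 - 248.0 = 21.2 kJ/kg
W = m_dot * dh = 1.49 * 21.2 = 31.59 kW

31.59


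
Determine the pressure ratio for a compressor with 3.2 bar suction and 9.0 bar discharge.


PR = P_high / P_low
PR = 9.0 / 3.2
PR = 2.813

2.813


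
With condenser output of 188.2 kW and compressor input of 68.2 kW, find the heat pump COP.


COP_hp = Q_cond / W
COP_hp = 188.2 / 68.2
COP_hp = 2.76

2.76


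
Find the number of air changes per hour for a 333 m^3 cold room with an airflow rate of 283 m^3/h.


ACH = flow / volume
ACH = 283 / 333
ACH = 0.85

0.85


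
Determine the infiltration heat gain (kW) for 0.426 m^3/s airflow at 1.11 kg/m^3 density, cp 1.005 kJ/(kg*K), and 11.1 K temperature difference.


Q = V_dot * rho * cp * dT
Q = 0.426 * 1.11 * 1.005 * 11.1
Q = 5.275 kW

5.275


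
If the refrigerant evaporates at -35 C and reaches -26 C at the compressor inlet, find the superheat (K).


Superheat = T_suction - T_evap
Superheat = -26 - (-35)
Superheat = 9 K

9


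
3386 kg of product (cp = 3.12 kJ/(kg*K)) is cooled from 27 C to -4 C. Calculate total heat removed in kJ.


dT = 27 - (-4) = 31 K
Q = m * cp * dT = 3386 * 3.12 * 31
Q = 327494 kJ

327494


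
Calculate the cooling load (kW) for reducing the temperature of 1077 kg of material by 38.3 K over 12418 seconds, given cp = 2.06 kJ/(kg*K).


Q = m * cp * dT / t
Q = 1077 * 2.06 * 38.3 / 12418
Q = 6.843 kW

6.843


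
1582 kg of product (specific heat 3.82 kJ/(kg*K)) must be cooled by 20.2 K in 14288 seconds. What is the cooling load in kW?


Q = m * cp * dT / t
Q = 1582 * 3.82 * 20.2 / 14288
Q = 8.544 kW

8.544


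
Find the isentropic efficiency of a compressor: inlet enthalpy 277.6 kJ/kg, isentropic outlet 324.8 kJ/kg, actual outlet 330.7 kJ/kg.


dh_ideal = 324.8 - 277.6 = 47.2 kJ/kg
dh_actual = 330.7 - 277.6 = 53.1 kJ/kg
eta_s = dh_ideal / dh_actual = 47.2 / 53.1
eta_s = 0.8889

0.8889


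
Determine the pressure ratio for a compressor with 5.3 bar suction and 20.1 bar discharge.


PR = P_high / P_low
PR = 20.1 / 5.3
PR = 3.792

3.792


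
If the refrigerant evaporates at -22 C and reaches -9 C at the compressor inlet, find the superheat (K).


Superheat = T_suction - T_evap
Superheat = -9 - (-22)
Superheat = 13 K

13


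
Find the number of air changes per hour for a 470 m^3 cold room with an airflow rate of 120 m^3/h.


ACH = flow / volume
ACH = 120 / 470
ACH = 0.255

0.255


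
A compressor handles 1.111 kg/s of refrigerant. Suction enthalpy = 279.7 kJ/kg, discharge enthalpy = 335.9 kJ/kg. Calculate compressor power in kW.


dh = 335.9 - 279.7 = 56.2 kJ/kg
W = m_dot * dh = 1.111 * 56.2 = 62.44 kW

62.44


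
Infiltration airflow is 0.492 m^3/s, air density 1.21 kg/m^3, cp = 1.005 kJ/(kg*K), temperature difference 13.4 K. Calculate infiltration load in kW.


Q = V_dot * rho * cp * dT
Q = 0.492 * 1.21 * 1.005 * 13.4
Q = 8.017 kW

8.017


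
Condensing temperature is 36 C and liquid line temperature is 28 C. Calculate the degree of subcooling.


Subcooling = T_cond - T_liquid
Subcooling = 36 - 28
Subcooling = 8 K

8


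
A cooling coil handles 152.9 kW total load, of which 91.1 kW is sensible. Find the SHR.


SHR = Q_sensible / Q_total
SHR = 91.1 / 152.9
SHR = 0.596

0.596


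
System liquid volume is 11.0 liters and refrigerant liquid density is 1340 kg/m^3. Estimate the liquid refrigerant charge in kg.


Charge = V * rho / 1000
Charge = 11.0 * 1340 / 1000
Charge = 14.74 kg

14.74


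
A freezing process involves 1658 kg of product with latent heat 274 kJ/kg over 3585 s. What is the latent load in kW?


Q_lat = m * h_fg / t
Q_lat = 1658 * 274 / 3585
Q_lat = 126.72 kW

126.72


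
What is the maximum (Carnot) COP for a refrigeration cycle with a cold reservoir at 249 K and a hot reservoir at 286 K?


dT = 286 - 249 = 37 K
COP_carnot = T_cold / dT = 249 / 37
COP_carnot = 6.73

6.73


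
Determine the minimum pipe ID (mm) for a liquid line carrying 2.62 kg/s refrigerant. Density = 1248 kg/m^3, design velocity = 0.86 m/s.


A = m_dot / (rho * v) = 2.62 / (1248 * 0.86) = 0.002441115086 m^2
d = sqrt(4*A/pi) * 1000
d = 55.8 mm

55.8


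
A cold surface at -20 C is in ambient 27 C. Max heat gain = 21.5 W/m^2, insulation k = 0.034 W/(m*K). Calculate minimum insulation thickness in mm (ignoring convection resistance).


dT = 27 - (-20) = 47 K
thickness = k * dT / q_max * 1000
thickness = 0.034 * 47 / 21.5 * 1000
thickness = 74.3 mm

74.3


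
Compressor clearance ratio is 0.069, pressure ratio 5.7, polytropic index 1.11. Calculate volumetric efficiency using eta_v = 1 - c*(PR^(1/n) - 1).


PR^(1/n) = 5.7^(1/1.11) = 4.79698476
eta_v = 1 - 0.069 * (4.79698476 - 1)
eta_v = 0.738

0.738


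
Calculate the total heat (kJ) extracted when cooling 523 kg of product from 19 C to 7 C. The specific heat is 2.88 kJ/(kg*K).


dT = 19 - (7) = 12 K
Q = m * cp * dT = 523 * 2.88 * 12
Q = 18075 kJ

18075


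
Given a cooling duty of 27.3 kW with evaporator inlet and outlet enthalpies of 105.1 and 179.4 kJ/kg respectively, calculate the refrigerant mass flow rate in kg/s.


dh = 179.4 - 105.1 = 74.3 kJ/kg
m_dot = Q / dh = 27.3 / 74.3 = 0.3674 kg/s

0.3674


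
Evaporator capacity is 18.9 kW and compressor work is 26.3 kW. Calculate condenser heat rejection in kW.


Q_cond = Q_evap + W
Q_cond = 18.9 + 26.3
Q_cond = 45.2 kW

45.2


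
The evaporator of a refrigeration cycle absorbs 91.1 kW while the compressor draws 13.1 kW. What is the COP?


COP = Q_evap / W
COP = 91.1 / 13.1
COP = 6.954

6.954


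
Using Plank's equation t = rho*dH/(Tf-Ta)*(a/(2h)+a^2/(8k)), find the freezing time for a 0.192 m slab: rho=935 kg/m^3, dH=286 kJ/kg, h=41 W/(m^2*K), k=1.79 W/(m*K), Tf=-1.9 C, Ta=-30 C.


dT = -1.9 - (-30) = 28.1 K
term1 = a/(2h) = 0.192/(2*41) = 0.002341463415
term2 = a^2/(8k) = 0.192^2/(8*1.79) = 0.002574301676
t = rho*dH*1000/dT * (term1 + term2)
t = 935*286*1000/28.1 * (0.002341463415 + 0.002574301676)
t = 46780 s

46780


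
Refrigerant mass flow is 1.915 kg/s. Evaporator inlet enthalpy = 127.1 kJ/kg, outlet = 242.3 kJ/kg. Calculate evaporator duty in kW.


dh = 242.3 - 127.1 = 115.2 kJ/kg
Q_evap = m_dot * dh = 1.915 * 115.2
Q_evap = 220.61 kW

220.61


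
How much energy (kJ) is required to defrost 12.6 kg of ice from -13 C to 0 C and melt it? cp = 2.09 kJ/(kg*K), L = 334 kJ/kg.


Sensible heat = cp * dT = 2.09 * 13 = 27.17 kJ/kg
Total per kg = 27.17 + 334 = 361.17 kJ/kg
Q = m * total = 12.6 * 361.17
Q = 4550.7 kJ

4550.7


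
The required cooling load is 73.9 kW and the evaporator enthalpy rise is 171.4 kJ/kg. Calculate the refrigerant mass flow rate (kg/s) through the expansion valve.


m_dot = Q / dh
m_dot = 73.9 / 171.4
m_dot = 0.4312 kg/s

0.4312


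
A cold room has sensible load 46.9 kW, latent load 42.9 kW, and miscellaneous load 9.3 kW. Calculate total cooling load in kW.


Q_total = Q_s + Q_l + Q_misc
Q_total = 46.9 + 42.9 + 9.3
Q_total = 99.1 kW

99.1


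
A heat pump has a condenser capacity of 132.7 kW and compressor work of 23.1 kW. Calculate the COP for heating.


COP_hp = Q_cond / W
COP_hp = 132.7 / 23.1
COP_hp = 5.745

5.745


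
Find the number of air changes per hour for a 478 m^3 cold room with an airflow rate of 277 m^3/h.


ACH = flow / volume
ACH = 277 / 478
ACH = 0.579

0.579


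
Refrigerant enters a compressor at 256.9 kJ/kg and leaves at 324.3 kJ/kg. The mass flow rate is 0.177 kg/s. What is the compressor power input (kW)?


dh = 324.3 - 256.9 = 67.4 kJ/kg
W = m_dot * dh = 0.177 * 67.4 = 11.93 kW

11.93


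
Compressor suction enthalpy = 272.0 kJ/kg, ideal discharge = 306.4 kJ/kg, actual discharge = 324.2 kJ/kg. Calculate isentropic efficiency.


dh_ideal = 306.4 - 272.0 = 34.4 kJ/kg
dh_actual = 324.2 - 272.0 = 52.2 kJ/kg
eta_s = dh_ideal / dh_actual = 34.4 / 52.2
eta_s = 0.659

0.659


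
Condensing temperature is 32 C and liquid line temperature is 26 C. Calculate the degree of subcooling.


Subcooling = T_cond - T_liquid
Subcooling = 32 - 26
Subcooling = 6 K

6


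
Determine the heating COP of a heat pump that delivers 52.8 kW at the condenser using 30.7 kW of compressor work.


COP_hp = Q_cond / W
COP_hp = 52.8 / 30.7
COP_hp = 1.72

1.72


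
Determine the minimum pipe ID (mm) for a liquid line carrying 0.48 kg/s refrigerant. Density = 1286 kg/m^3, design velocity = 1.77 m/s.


A = m_dot / (rho * v) = 0.48 / (1286 * 1.77) = 0.0002108759259 m^2
d = sqrt(4*A/pi) * 1000
d = 16.4 mm

16.4


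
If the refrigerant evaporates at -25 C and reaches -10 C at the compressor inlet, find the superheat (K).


Superheat = T_suction - T_evap
Superheat = -10 - (-25)
Superheat = 15 K

15


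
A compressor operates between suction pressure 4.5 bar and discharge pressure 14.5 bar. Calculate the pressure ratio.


PR = P_high / P_low
PR = 14.5 / 4.5
PR = 3.222

3.222


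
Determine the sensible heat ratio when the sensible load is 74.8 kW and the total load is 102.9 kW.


SHR = Q_sensible / Q_total
SHR = 74.8 / 102.9
SHR = 0.727

0.727


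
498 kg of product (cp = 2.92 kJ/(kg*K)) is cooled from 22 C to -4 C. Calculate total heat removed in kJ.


dT = 22 - (-4) = 26 K
Q = m * cp * dT = 498 * 2.92 * 26
Q = 37808 kJ

37808


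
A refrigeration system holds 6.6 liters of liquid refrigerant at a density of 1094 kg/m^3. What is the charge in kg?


Charge = V * rho / 1000
Charge = 6.6 * 1094 / 1000
Charge = 7.22 kg

7.22


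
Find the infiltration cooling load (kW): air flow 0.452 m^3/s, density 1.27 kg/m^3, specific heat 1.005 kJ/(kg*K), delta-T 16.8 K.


Q = V_dot * rho * cp * dT
Q = 0.452 * 1.27 * 1.005 * 16.8
Q = 9.692 kW

9.692


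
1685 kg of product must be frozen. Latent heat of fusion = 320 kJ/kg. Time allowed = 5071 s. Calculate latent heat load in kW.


Q_lat = m * h_fg / t
Q_lat = 1685 * 320 / 5071
Q_lat = 106.33 kW

106.33


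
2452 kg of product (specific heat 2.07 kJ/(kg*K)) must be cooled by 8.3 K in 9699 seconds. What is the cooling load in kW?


Q = m * cp * dT / t
Q = 2452 * 2.07 * 8.3 / 9699
Q = 4.344 kW

4.344


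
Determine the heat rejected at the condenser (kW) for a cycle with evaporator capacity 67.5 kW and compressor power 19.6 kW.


Q_cond = Q_evap + W
Q_cond = 67.5 + 19.6
Q_cond = 87.1 kW

87.1


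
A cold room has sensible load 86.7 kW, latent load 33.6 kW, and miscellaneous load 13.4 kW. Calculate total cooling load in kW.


Q_total = Q_s + Q_l + Q_misc
Q_total = 86.7 + 33.6 + 13.4
Q_total = 133.7 kW

133.7


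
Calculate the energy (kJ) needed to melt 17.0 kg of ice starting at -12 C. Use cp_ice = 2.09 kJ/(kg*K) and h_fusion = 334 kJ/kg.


Sensible heat = cp * dT = 2.09 * 12 = 25.08 kJ/kg
Total per kg = 25.08 + 334 = 359.08 kJ/kg
Q = m * total = 17.0 * 359.08
Q = 6104.4 kJ

6104.4


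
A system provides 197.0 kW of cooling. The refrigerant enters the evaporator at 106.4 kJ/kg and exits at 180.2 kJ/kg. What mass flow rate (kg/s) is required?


dh = 180.2 - 106.4 = 73.8 kJ/kg
m_dot = Q / dh = 197.0 / 73.8 = 2.6694 kg/s

2.6694


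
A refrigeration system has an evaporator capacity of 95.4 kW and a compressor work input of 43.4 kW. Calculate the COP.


COP = Q_evap / W
COP = 95.4 / 43.4
COP = 2.198

2.198


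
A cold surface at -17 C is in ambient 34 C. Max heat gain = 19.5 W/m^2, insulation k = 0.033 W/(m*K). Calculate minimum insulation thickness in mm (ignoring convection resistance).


dT = 34 - (-17) = 51 K
thickness = k * dT / q_max * 1000
thickness = 0.033 * 51 / 19.5 * 1000
thickness = 86.3 mm

86.3


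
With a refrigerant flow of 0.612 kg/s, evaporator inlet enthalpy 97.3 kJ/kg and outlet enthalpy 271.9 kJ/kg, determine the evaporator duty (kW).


dh = 271.9 - 97.3 = 174.6 kJ/kg
Q_evap = m_dot * dh = 0.612 * 174.6
Q_evap = 106.86 kW

106.86


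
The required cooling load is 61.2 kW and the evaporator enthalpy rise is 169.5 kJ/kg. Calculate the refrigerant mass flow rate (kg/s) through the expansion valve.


m_dot = Q / dh
m_dot = 61.2 / 169.5
m_dot = 0.3611 kg/s

0.3611


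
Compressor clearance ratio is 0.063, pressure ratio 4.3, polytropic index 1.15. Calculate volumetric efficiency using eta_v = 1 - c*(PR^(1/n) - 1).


PR^(1/n) = 4.3^(1/1.15) = 3.55502071
eta_v = 1 - 0.063 * (3.55502071 - 1)
eta_v = 0.839

0.839


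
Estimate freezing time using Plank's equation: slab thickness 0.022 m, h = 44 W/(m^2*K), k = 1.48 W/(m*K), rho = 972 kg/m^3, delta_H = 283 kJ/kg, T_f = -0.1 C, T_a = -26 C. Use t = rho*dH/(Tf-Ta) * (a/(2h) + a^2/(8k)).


dT = -0.1 - (-26) = 25.9 K
term1 = a/(2h) = 0.022/(2*44) = 0.00025
term2 = a^2/(8k) = 0.022^2/(8*1.48) = 0.00004087837838
t = rho*dH*1000/dT * (term1 + term2)
t = 972*283*1000/25.9 * (0.00025 + 0.00004087837838)
t = 3089 s

3089


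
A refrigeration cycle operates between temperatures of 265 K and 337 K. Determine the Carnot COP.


dT = 337 - 265 = 72 K
COP_carnot = T_cold / dT = 265 / 72
COP_carnot = 3.681

3.681


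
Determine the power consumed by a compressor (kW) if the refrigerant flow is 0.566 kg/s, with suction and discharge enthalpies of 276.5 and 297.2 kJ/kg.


dh = 297.2 - 276.5 = 20.7 kJ/kg
W = m_dot * dh = 0.566 * 20.7 = 11.72 kW

11.72


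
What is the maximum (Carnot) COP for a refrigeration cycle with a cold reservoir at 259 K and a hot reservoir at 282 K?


dT = 282 - 259 = 23 K
COP_carnot = T_cold / dT = 259 / 23
COP_carnot = 11.261

11.261


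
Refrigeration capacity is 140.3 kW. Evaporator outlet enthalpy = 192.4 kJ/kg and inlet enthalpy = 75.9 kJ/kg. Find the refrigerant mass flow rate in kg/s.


dh = 192.4 - 75.9 = 116.5 kJ/kg
m_dot = Q / dh = 140.3 / 116.5 = 1.2043 kg/s

1.2043


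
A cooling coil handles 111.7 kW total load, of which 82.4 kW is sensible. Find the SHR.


SHR = Q_sensible / Q_total
SHR = 82.4 / 111.7
SHR = 0.738

0.738


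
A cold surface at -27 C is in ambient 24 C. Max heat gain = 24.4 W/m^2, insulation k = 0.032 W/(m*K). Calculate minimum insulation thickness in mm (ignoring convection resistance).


dT = 24 - (-27) = 51 K
thickness = k * dT / q_max * 1000
thickness = 0.032 * 51 / 24.4 * 1000
thickness = 66.9 mm

66.9


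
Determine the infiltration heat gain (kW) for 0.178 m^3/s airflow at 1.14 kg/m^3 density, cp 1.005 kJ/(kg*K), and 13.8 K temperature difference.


Q = V_dot * rho * cp * dT
Q = 0.178 * 1.14 * 1.005 * 13.8
Q = 2.814 kW

2.814


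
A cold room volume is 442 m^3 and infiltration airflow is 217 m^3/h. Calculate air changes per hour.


ACH = flow / volume
ACH = 217 / 442
ACH = 0.491

0.491


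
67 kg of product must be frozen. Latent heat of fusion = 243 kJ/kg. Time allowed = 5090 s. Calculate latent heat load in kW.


Q_lat = m * h_fg / t
Q_lat = 67 * 243 / 5090
Q_lat = 3.2 kW

3.2


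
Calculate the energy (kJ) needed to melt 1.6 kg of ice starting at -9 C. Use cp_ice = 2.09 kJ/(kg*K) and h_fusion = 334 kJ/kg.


Sensible heat = cp * dT = 2.09 * 9 = 18.81 kJ/kg
Total per kg = 18.81 + 334 = 352.81 kJ/kg
Q = m * total = 1.6 * 352.81
Q = 564.5 kJ

564.5


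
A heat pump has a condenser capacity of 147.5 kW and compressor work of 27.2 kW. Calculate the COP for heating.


COP_hp = Q_cond / W
COP_hp = 147.5 / 27.2
COP_hp = 5.423

5.423


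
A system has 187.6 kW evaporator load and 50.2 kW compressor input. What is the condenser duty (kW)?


Q_cond = Q_evap + W
Q_cond = 187.6 + 50.2
Q_cond = 237.8 kW

237.8


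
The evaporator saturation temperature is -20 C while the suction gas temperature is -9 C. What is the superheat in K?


Superheat = T_suction - T_evap
Superheat = -9 - (-20)
Superheat = 11 K

11


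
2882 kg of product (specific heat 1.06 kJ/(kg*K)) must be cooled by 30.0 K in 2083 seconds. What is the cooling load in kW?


Q = m * cp * dT / t
Q = 2882 * 1.06 * 30.0 / 2083
Q = 43.998 kW

43.998


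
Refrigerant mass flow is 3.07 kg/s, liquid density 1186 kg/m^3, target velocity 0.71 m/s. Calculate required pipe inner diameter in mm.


A = m_dot / (rho * v) = 3.07 / (1186 * 0.71) = 0.003645820963 m^2
d = sqrt(4*A/pi) * 1000
d = 68.1 mm

68.1


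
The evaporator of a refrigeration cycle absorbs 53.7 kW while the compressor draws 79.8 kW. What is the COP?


COP = Q_evap / W
COP = 53.7 / 79.8
COP = 0.673

0.673


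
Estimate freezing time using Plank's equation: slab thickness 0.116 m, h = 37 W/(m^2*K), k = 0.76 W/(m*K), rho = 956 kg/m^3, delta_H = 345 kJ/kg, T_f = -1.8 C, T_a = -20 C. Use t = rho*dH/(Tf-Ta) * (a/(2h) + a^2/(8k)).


dT = -1.8 - (-20) = 18.2 K
term1 = a/(2h) = 0.116/(2*37) = 0.001567567568
term2 = a^2/(8k) = 0.116^2/(8*0.76) = 0.002213157895
t = rho*dH*1000/dT * (term1 + term2)
t = 956*345*1000/18.2 * (0.001567567568 + 0.002213157895)
t = 68514 s

68514


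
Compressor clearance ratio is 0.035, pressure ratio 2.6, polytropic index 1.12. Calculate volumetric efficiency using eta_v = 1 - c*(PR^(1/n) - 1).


PR^(1/n) = 2.6^(1/1.12) = 2.34699367
eta_v = 1 - 0.035 * (2.34699367 - 1)
eta_v = 0.9529

0.9529


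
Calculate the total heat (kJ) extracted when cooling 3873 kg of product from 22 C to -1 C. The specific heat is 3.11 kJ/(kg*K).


dT = 22 - (-1) = 23 K
Q = m * cp * dT = 3873 * 3.11 * 23
Q = 277036 kJ

277036


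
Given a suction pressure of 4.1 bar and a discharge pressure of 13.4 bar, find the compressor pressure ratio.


PR = P_high / P_low
PR = 13.4 / 4.1
PR = 3.268

3.268


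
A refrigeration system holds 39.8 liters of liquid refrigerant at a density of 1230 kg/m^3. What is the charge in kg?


Charge = V * rho / 1000
Charge = 39.8 * 1230 / 1000
Charge = 48.95 kg

48.95


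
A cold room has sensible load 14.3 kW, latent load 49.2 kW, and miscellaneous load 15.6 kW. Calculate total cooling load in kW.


Q_total = Q_s + Q_l + Q_misc
Q_total = 14.3 + 49.2 + 15.6
Q_total = 79.1 kW

79.1


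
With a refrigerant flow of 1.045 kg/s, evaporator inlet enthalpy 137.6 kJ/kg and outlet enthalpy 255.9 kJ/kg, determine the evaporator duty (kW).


dh = 255.9 - 137.6 = 118.3 kJ/kg
Q_evap = m_dot * dh = 1.045 * 118.3
Q_evap = 123.62 kW

123.62


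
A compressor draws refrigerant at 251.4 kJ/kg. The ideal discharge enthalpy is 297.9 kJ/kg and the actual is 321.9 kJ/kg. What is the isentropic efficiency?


dh_ideal = 297.9 - 251.4 = 46.5 kJ/kg
dh_actual = 321.9 - 251.4 = 70.5 kJ/kg
eta_s = dh_ideal / dh_actual = 46.5 / 70.5
eta_s = 0.6596

0.6596


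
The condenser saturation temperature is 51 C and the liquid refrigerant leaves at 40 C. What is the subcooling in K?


Subcooling = T_cond - T_liquid
Subcooling = 51 - 40
Subcooling = 11 K

11


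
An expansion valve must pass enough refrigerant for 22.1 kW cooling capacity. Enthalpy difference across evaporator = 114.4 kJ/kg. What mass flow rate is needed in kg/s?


m_dot = Q / dh
m_dot = 22.1 / 114.4
m_dot = 0.1932 kg/s

0.1932


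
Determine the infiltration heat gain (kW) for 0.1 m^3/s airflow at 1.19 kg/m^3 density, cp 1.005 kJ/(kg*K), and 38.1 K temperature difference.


Q = V_dot * rho * cp * dT
Q = 0.1 * 1.19 * 1.005 * 38.1
Q = 4.557 kW

4.557


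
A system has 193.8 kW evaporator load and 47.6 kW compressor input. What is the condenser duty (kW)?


Q_cond = Q_evap + W
Q_cond = 193.8 + 47.6
Q_cond = 241.4 kW

241.4


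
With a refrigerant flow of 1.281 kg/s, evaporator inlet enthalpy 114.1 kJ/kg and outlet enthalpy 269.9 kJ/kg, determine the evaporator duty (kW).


dh = 269.9 - 114.1 = 155.8 kJ/kg
Q_evap = m_dot * dh = 1.281 * 155.8
Q_evap = 199.58 kW

199.58


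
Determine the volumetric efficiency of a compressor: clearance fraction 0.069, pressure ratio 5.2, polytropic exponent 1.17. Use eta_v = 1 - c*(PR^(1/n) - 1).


PR^(1/n) = 5.2^(1/1.17) = 4.09231137
eta_v = 1 - 0.069 * (4.09231137 - 1)
eta_v = 0.7866

0.7866


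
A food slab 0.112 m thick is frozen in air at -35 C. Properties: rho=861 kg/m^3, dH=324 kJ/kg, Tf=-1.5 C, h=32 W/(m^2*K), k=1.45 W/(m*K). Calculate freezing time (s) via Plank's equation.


dT = -1.5 - (-35) = 33.5 K
term1 = a/(2h) = 0.112/(2*32) = 0.00175
term2 = a^2/(8k) = 0.112^2/(8*1.45) = 0.00108137931
t = rho*dH*1000/dT * (term1 + term2)
t = 861*324*1000/33.5 * (0.00175 + 0.00108137931)
t = 23578 s

23578


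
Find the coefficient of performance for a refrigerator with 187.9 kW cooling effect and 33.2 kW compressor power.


COP = Q_evap / W
COP = 187.9 / 33.2
COP = 5.66

5.66


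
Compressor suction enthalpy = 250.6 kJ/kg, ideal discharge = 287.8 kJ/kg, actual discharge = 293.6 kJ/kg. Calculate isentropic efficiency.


dh_ideal = 287.8 - 250.6 = 37.2 kJ/kg
dh_actual = 293.6 - 250.6 = 43.0 kJ/kg
eta_s = dh_ideal / dh_actual = 37.2 / 43.0
eta_s = 0.8651

0.8651


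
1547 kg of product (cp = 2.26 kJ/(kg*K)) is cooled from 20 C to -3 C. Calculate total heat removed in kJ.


dT = 20 - (-3) = 23 K
Q = m * cp * dT = 1547 * 2.26 * 23
Q = 80413 kJ

80413


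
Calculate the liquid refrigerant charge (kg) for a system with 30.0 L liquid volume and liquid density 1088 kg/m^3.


Charge = V * rho / 1000
Charge = 30.0 * 1088 / 1000
Charge = 32.64 kg

32.64


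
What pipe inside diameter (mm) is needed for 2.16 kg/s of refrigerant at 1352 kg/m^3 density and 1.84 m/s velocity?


A = m_dot / (rho * v) = 2.16 / (1352 * 1.84) = 0.0008682788783 m^2
d = sqrt(4*A/pi) * 1000
d = 33.2 mm

33.2


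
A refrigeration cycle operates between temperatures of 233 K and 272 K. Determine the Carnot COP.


dT = 272 - 233 = 39 K
COP_carnot = T_cold / dT = 233 / 39
COP_carnot = 5.974

5.974


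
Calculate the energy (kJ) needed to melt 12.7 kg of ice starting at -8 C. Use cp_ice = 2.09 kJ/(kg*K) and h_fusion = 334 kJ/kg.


Sensible heat = cp * dT = 2.09 * 8 = 16.72 kJ/kg
Total per kg = 16.72 + 334 = 350.72 kJ/kg
Q = m * total = 12.7 * 350.72
Q = 4454.1 kJ

4454.1


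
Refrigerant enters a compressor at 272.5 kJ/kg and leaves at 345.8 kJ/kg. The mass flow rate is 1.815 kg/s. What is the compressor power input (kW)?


dh = 345.8 - 272.5 = 73.3 kJ/kg
W = m_dot * dh = 1.815 * 73.3 = 133.04 kW

133.04


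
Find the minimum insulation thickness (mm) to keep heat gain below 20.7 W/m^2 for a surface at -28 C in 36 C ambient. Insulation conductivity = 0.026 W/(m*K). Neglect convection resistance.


dT = 36 - (-28) = 64 K
thickness = k * dT / q_max * 1000
thickness = 0.026 * 64 / 20.7 * 1000
thickness = 80.4 mm

80.4


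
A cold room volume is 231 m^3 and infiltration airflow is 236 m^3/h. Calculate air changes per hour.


ACH = flow / volume
ACH = 236 / 231
ACH = 1.022

1.022


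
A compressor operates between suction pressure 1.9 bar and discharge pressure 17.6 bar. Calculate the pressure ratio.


PR = P_high / P_low
PR = 17.6 / 1.9
PR = 9.263

9.263


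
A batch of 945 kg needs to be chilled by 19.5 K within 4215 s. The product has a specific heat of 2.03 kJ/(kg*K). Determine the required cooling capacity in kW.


Q = m * cp * dT / t
Q = 945 * 2.03 * 19.5 / 4215
Q = 8.875 kW

8.875


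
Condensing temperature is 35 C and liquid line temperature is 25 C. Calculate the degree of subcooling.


Subcooling = T_cond - T_liquid
Subcooling = 35 - 25
Subcooling = 10 K

10


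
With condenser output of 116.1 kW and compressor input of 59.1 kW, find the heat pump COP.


COP_hp = Q_cond / W
COP_hp = 116.1 / 59.1
COP_hp = 1.964

1.964


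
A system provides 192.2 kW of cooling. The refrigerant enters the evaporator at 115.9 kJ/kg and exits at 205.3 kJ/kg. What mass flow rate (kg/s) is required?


dh = 205.3 - 115.9 = 89.4 kJ/kg
m_dot = Q / dh = 192.2 / 89.4 = 2.1499 kg/s

2.1499


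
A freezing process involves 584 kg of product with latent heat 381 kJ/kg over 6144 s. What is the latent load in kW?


Q_lat = m * h_fg / t
Q_lat = 584 * 381 / 6144
Q_lat = 36.21 kW

36.21


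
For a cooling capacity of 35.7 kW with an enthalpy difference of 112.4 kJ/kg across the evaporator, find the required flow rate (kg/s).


m_dot = Q / dh
m_dot = 35.7 / 112.4
m_dot = 0.3176 kg/s

0.3176


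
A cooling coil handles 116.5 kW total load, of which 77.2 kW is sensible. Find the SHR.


SHR = Q_sensible / Q_total
SHR = 77.2 / 116.5
SHR = 0.663

0.663


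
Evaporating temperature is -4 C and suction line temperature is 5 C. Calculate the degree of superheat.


Superheat = T_suction - T_evap
Superheat = 5 - (-4)
Superheat = 9 K

9


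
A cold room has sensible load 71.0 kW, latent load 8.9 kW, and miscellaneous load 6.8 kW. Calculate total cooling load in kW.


Q_total = Q_s + Q_l + Q_misc
Q_total = 71.0 + 8.9 + 6.8
Q_total = 86.7 kW

86.7


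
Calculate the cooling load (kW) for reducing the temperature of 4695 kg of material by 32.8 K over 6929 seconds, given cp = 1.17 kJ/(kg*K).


Q = m * cp * dT / t
Q = 4695 * 1.17 * 32.8 / 6929
Q = 26.003 kW

26.003


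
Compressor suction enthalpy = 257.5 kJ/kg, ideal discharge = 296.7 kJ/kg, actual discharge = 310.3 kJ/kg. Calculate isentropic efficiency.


dh_ideal = 296.7 - 257.5 = 39.2 kJ/kg
dh_actual = 310.3 - 257.5 = 52.8 kJ/kg
eta_s = dh_ideal / dh_actual = 39.2 / 52.8
eta_s = 0.7424

0.7424


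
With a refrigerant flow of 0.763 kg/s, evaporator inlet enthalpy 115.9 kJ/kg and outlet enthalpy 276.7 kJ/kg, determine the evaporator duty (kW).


dh = 276.7 - 115.9 = 160.8 kJ/kg
Q_evap = m_dot * dh = 0.763 * 160.8
Q_evap = 122.69 kW

122.69


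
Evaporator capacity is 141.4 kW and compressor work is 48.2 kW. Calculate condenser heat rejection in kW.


Q_cond = Q_evap + W
Q_cond = 141.4 + 48.2
Q_cond = 189.6 kW

189.6


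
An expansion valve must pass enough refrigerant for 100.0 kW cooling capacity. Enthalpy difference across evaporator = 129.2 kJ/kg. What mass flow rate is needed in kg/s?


m_dot = Q / dh
m_dot = 100.0 / 129.2
m_dot = 0.774 kg/s

0.774


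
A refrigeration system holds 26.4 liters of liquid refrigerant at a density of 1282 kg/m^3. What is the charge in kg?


Charge = V * rho / 1000
Charge = 26.4 * 1282 / 1000
Charge = 33.84 kg

33.84


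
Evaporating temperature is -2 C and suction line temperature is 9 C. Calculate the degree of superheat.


Superheat = T_suction - T_evap
Superheat = 9 - (-2)
Superheat = 11 K

11


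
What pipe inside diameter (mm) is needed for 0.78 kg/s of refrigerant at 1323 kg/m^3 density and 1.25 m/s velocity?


A = m_dot / (rho * v) = 0.78 / (1323 * 1.25) = 0.0004716553288 m^2
d = sqrt(4*A/pi) * 1000
d = 24.5 mm

24.5


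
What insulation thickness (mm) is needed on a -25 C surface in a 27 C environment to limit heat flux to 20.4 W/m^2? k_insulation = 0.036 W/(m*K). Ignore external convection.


dT = 27 - (-25) = 52 K
thickness = k * dT / q_max * 1000
thickness = 0.036 * 52 / 20.4 * 1000
thickness = 91.8 mm

91.8


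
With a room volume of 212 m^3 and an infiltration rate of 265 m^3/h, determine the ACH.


ACH = flow / volume
ACH = 265 / 212
ACH = 1.25

1.25


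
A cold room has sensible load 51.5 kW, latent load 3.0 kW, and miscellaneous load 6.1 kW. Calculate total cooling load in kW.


Q_total = Q_s + Q_l + Q_misc
Q_total = 51.5 + 3.0 + 6.1
Q_total = 60.6 kW

60.6


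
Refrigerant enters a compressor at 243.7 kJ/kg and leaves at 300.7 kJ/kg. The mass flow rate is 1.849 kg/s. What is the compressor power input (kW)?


dh = 300.7 - 243.7 = 57.0 kJ/kg
W = m_dot * dh = 1.849 * 57.0 = 105.39 kW

105.39


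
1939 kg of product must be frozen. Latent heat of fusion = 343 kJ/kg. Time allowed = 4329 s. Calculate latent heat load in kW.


Q_lat = m * h_fg / t
Q_lat = 1939 * 343 / 4329
Q_lat = 153.63 kW

153.63


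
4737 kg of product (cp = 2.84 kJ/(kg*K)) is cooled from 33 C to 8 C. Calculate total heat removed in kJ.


dT = 33 - (8) = 25 K
Q = m * cp * dT = 4737 * 2.84 * 25
Q = 336327 kJ

336327


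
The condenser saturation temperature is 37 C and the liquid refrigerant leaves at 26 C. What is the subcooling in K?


Subcooling = T_cond - T_liquid
Subcooling = 37 - 26
Subcooling = 11 K

11


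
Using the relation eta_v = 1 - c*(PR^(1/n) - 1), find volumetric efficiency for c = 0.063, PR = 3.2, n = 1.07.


PR^(1/n) = 3.2^(1/1.07) = 2.96553315
eta_v = 1 - 0.063 * (2.96553315 - 1)
eta_v = 0.8762

0.8762


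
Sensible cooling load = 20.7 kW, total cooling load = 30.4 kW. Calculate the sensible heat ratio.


SHR = Q_sensible / Q_total
SHR = 20.7 / 30.4
SHR = 0.681

0.681


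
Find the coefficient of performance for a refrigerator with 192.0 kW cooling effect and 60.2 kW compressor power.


COP = Q_evap / W
COP = 192.0 / 60.2
COP = 3.189

3.189


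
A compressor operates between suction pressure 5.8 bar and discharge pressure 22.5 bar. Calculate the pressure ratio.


PR = P_high / P_low
PR = 22.5 / 5.8
PR = 3.879

3.879


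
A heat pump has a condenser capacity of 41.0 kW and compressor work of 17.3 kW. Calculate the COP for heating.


COP_hp = Q_cond / W
COP_hp = 41.0 / 17.3
COP_hp = 2.37

2.37


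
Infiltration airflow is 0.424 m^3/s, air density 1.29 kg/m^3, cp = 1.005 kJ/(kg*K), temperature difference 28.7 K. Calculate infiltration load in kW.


Q = V_dot * rho * cp * dT
Q = 0.424 * 1.29 * 1.005 * 28.7
Q = 15.776 kW

15.776


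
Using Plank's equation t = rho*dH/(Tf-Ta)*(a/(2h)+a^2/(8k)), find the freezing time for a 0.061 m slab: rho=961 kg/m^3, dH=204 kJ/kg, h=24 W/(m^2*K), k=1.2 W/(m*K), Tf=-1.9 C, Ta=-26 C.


dT = -1.9 - (-26) = 24.1 K
term1 = a/(2h) = 0.061/(2*24) = 0.001270833333
term2 = a^2/(8k) = 0.061^2/(8*1.2) = 0.0003876041667
t = rho*dH*1000/dT * (term1 + term2)
t = 961*204*1000/24.1 * (0.001270833333 + 0.0003876041667)
t = 13491 s

13491


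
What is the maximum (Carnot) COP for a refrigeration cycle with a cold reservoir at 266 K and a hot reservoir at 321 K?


dT = 321 - 266 = 55 K
COP_carnot = T_cold / dT = 266 / 55
COP_carnot = 4.836

4.836


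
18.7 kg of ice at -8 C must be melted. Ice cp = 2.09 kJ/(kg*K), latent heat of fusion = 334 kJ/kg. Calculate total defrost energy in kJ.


Sensible heat = cp * dT = 2.09 * 8 = 16.72 kJ/kg
Total per kg = 16.72 + 334 = 350.72 kJ/kg
Q = m * total = 18.7 * 350.72
Q = 6558.5 kJ

6558.5


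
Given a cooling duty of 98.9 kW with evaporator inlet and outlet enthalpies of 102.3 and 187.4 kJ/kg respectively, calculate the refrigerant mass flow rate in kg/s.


dh = 187.4 - 102.3 = 85.1 kJ/kg
m_dot = Q / dh = 98.9 / 85.1 = 1.1622 kg/s

1.1622


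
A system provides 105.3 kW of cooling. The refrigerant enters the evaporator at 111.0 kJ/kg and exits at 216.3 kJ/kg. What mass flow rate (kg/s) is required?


dh = 216.3 - 111.0 = 105.3 kJ/kg
m_dot = Q / dh = 105.3 / 105.3 = 1.0 kg/s

1.0


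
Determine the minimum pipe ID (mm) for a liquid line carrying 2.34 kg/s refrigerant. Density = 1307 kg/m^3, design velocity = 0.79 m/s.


A = m_dot / (rho * v) = 2.34 / (1307 * 0.79) = 0.002266277977 m^2
d = sqrt(4*A/pi) * 1000
d = 53.7 mm

53.7


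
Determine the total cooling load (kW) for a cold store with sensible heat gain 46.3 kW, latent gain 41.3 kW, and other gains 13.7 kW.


Q_total = Q_s + Q_l + Q_misc
Q_total = 46.3 + 41.3 + 13.7
Q_total = 101.3 kW

101.3


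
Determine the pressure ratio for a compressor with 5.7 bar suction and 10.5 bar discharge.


PR = P_high / P_low
PR = 10.5 / 5.7
PR = 1.842

1.842


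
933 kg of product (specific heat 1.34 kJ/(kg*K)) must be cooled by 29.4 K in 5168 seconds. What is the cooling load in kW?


Q = m * cp * dT / t
Q = 933 * 1.34 * 29.4 / 5168
Q = 7.112 kW

7.112


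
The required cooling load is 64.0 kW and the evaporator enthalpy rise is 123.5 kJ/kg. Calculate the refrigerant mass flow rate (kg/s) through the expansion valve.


m_dot = Q / dh
m_dot = 64.0 / 123.5
m_dot = 0.5182 kg/s

0.5182


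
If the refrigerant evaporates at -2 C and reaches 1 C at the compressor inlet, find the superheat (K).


Superheat = T_suction - T_evap
Superheat = 1 - (-2)
Superheat = 3 K

3


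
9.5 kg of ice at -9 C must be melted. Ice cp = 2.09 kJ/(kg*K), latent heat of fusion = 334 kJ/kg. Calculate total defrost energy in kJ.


Sensible heat = cp * dT = 2.09 * 9 = 18.81 kJ/kg
Total per kg = 18.81 + 334 = 352.81 kJ/kg
Q = m * total = 9.5 * 352.81
Q = 3351.7 kJ

3351.7


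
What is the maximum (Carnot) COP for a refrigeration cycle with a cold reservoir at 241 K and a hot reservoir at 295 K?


dT = 295 - 241 = 54 K
COP_carnot = T_cold / dT = 241 / 54
COP_carnot = 4.463

4.463


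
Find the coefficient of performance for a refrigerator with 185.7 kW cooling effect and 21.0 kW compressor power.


COP = Q_evap / W
COP = 185.7 / 21.0
COP = 8.843

8.843


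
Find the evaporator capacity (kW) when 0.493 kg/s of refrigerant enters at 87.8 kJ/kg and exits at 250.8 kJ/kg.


dh = 250.8 - 87.8 = 163.0 kJ/kg
Q_evap = m_dot * dh = 0.493 * 163.0
Q_evap = 80.36 kW

80.36


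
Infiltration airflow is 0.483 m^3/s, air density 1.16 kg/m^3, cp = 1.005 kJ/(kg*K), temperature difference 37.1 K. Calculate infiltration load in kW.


Q = V_dot * rho * cp * dT
Q = 0.483 * 1.16 * 1.005 * 37.1
Q = 20.89 kW

20.89


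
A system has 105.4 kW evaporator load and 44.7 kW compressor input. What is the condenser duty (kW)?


Q_cond = Q_evap + W
Q_cond = 105.4 + 44.7
Q_cond = 150.1 kW

150.1


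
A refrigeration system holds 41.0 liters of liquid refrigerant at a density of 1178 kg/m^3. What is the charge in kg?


Charge = V * rho / 1000
Charge = 41.0 * 1178 / 1000
Charge = 48.3 kg

48.3


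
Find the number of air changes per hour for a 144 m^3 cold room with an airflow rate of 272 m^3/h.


ACH = flow / volume
ACH = 272 / 144
ACH = 1.889

1.889


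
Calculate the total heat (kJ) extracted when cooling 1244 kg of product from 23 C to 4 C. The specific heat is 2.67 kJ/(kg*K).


dT = 23 - (4) = 19 K
Q = m * cp * dT = 1244 * 2.67 * 19
Q = 63108 kJ

63108


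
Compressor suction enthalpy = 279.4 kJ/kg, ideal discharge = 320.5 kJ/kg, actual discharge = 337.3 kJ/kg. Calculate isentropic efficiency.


dh_ideal = 320.5 - 279.4 = 41.1 kJ/kg
dh_actual = 337.3 - 279.4 = 57.9 kJ/kg
eta_s = dh_ideal / dh_actual = 41.1 / 57.9
eta_s = 0.7098

0.7098
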